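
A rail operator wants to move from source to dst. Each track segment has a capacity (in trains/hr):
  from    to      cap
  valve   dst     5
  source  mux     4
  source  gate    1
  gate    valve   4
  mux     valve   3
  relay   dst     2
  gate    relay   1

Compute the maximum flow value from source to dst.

Augment source->mux->valve->dst: bottleneck 3. Total 3.
Augment source->gate->valve->dst: bottleneck 1. Total 4.
No augmenting path remains in the residual graph.

4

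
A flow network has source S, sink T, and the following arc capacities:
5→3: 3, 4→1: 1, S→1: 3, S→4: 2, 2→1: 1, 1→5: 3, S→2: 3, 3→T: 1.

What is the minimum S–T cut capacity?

1

Max flow = 1 (via 1 augmenting path).
In the residual at optimum, the set reachable from S is {1, 2, 3, 4, 5, S}.
Cut edges: 3→T (cap 1). Sum = 1.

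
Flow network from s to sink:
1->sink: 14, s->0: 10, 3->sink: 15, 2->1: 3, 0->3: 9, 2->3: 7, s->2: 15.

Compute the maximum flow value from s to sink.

Augment s->0->3->sink: bottleneck 9. Total 9.
Augment s->2->3->sink: bottleneck 6. Total 15.
Augment s->2->1->sink: bottleneck 3. Total 18.
No augmenting path remains in the residual graph.

18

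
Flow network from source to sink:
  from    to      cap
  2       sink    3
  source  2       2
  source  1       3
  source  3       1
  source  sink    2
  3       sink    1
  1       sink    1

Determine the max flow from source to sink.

Augment source->sink: bottleneck 2. Total 2.
Augment source->2->sink: bottleneck 2. Total 4.
Augment source->1->sink: bottleneck 1. Total 5.
Augment source->3->sink: bottleneck 1. Total 6.
No augmenting path remains in the residual graph.

6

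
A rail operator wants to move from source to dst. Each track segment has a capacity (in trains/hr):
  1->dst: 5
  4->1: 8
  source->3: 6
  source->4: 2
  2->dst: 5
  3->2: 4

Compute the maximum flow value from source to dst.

Augment source->4->1->dst: bottleneck 2. Total 2.
Augment source->3->2->dst: bottleneck 4. Total 6.
No augmenting path remains in the residual graph.

6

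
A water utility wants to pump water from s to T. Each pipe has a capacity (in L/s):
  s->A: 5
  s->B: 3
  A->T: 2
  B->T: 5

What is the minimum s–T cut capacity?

Max flow = 5 (via 2 augmenting paths).
In the residual at optimum, the set reachable from s is {A, s}.
Cut edges: s->B (cap 3), A->T (cap 2). Sum = 5.

5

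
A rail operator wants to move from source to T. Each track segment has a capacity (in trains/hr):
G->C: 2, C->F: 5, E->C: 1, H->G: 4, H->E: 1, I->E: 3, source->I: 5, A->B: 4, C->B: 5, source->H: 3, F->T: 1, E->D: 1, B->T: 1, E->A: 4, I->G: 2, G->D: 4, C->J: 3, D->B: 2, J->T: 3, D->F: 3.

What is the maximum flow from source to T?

Augment source->H->G->D->B->T: bottleneck 1. Total 1.
Augment source->H->G->D->F->T: bottleneck 1. Total 2.
Augment source->H->G->C->J->T: bottleneck 1. Total 3.
Augment source->I->G->C->J->T: bottleneck 1. Total 4.
Augment source->I->E->C->J->T: bottleneck 1. Total 5.
No augmenting path remains in the residual graph.

5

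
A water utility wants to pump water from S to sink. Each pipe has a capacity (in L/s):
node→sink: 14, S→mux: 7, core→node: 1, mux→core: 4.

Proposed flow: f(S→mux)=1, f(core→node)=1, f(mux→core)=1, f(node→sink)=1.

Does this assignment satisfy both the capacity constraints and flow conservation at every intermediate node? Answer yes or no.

Every edge has 0 ≤ f(e) ≤ cap(e).
At each intermediate node, inflow equals outflow.

Yes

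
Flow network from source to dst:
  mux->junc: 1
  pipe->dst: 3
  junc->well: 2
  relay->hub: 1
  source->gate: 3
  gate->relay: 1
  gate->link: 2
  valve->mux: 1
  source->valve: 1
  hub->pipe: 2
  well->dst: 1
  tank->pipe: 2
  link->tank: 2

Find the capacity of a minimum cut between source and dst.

4

Max flow = 4 (via 3 augmenting paths).
In the residual at optimum, the set reachable from source is {source}.
Cut edges: source->gate (cap 3), source->valve (cap 1). Sum = 4.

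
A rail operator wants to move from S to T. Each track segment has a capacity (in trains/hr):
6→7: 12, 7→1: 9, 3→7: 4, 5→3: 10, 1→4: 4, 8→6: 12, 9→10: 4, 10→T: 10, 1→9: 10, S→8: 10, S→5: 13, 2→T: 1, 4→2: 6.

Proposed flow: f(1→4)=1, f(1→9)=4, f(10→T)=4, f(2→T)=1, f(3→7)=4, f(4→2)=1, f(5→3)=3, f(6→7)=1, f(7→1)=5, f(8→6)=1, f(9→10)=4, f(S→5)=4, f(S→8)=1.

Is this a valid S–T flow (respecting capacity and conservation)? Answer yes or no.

Conservation fails at 5: inflow 4 ≠ outflow 3.

No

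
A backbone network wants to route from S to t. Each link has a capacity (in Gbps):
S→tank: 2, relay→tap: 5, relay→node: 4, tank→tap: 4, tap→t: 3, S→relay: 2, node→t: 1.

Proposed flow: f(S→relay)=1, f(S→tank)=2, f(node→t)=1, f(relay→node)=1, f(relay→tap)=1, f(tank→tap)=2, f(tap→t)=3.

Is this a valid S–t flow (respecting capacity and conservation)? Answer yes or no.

No

Conservation fails at relay: inflow 1 ≠ outflow 2.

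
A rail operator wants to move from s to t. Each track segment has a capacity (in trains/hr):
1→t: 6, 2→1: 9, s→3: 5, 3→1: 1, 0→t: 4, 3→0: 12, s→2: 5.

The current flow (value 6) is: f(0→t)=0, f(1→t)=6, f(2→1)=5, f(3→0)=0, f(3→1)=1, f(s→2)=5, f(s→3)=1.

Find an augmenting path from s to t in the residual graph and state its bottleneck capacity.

s→3→0→t, bottleneck 4

Residual along s→3→0→t: s→3: 4, 3→0: 12, 0→t: 4.
Bottleneck = min = 4.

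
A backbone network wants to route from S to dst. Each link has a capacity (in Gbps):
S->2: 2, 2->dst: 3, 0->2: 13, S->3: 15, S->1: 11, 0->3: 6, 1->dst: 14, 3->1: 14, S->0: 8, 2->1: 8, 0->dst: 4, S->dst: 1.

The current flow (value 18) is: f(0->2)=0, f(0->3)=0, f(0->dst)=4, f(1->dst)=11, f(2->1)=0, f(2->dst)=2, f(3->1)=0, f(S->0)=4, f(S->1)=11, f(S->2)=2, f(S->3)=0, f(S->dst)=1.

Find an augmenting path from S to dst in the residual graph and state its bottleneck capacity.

S->0->2->dst, bottleneck 1

Residual along S->0->2->dst: S->0: 4, 0->2: 13, 2->dst: 1.
Bottleneck = min = 1.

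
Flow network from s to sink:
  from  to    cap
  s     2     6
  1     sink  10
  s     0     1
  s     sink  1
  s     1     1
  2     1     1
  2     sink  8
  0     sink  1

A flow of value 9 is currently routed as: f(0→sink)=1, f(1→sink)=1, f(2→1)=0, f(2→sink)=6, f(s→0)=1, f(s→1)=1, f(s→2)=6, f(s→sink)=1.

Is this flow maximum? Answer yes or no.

Residual reachable from s: {s}; sink is not reachable.
Saturated cut: s→0, s→2, s→1, s→sink with total capacity 9 = current flow value. Flow is maximum.

Yes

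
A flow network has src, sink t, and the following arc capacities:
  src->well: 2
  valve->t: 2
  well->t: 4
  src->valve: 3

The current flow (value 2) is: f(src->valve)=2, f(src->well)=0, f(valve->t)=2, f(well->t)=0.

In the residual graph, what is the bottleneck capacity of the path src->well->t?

Residual capacities along the path: src->well: 2, well->t: 4.
Minimum is 2.

2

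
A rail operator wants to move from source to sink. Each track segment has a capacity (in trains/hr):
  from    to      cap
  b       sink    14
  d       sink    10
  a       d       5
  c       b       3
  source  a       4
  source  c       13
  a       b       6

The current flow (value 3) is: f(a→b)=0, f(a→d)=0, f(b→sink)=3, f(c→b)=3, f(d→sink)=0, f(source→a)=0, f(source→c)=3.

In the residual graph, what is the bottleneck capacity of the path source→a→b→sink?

Residual capacities along the path: source→a: 4, a→b: 6, b→sink: 11.
Minimum is 4.

4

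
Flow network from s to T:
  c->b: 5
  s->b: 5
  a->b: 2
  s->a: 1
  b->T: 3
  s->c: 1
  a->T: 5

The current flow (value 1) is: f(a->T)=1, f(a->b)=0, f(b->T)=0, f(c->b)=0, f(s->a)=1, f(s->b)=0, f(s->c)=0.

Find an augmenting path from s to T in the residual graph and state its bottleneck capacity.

s->b->T, bottleneck 3

Residual along s->b->T: s->b: 5, b->T: 3.
Bottleneck = min = 3.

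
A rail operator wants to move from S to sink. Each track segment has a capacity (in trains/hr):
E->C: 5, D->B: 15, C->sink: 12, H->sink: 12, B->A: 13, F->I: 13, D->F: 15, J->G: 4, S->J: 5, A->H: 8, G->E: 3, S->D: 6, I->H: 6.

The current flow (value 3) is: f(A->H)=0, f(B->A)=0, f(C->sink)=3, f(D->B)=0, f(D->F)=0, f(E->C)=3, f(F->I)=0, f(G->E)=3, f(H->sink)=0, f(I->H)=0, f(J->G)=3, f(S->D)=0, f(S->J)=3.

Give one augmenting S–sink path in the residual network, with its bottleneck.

Residual along S->D->B->A->H->sink: S->D: 6, D->B: 15, B->A: 13, A->H: 8, H->sink: 12.
Bottleneck = min = 6.

S->D->B->A->H->sink, bottleneck 6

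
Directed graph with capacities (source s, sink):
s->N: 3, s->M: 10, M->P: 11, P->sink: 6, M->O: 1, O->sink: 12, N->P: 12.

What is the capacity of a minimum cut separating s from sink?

7

Max flow = 7 (via 2 augmenting paths).
In the residual at optimum, the set reachable from s is {M, N, P, s}.
Cut edges: M->O (cap 1), P->sink (cap 6). Sum = 7.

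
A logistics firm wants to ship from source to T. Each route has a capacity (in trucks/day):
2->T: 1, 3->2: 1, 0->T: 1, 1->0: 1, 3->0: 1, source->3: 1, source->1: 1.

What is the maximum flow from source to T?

2

Augment source->3->2->T: bottleneck 1. Total 1.
Augment source->1->0->T: bottleneck 1. Total 2.
No augmenting path remains in the residual graph.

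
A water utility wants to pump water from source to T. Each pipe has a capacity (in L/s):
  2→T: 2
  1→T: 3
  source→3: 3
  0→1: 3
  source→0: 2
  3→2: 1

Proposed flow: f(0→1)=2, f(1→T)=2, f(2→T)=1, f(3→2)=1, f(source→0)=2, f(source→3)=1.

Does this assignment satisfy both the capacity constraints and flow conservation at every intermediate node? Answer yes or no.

Every edge has 0 ≤ f(e) ≤ cap(e).
At each intermediate node, inflow equals outflow.

Yes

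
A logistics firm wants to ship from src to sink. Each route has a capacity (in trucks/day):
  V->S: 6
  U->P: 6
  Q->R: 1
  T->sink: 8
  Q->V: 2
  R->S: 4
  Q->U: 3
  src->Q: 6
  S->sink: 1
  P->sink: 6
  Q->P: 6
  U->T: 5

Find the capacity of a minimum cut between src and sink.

6

Max flow = 6 (via 1 augmenting path).
In the residual at optimum, the set reachable from src is {src}.
Cut edges: src->Q (cap 6). Sum = 6.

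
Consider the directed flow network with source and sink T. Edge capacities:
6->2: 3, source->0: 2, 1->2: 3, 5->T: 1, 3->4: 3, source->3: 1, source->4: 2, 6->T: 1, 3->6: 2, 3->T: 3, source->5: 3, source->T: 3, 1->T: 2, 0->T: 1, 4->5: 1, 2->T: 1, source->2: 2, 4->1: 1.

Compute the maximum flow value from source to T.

Augment source->T: bottleneck 3. Total 3.
Augment source->3->T: bottleneck 1. Total 4.
Augment source->0->T: bottleneck 1. Total 5.
Augment source->2->T: bottleneck 1. Total 6.
Augment source->5->T: bottleneck 1. Total 7.
Augment source->4->1->T: bottleneck 1. Total 8.
No augmenting path remains in the residual graph.

8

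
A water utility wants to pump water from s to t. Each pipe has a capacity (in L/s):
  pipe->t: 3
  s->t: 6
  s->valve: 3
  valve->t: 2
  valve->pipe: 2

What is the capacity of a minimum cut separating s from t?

9

Max flow = 9 (via 3 augmenting paths).
In the residual at optimum, the set reachable from s is {s}.
Cut edges: s->valve (cap 3), s->t (cap 6). Sum = 9.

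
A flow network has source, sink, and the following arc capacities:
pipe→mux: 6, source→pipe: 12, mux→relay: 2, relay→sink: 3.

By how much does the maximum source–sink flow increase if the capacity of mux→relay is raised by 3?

Original max flow = 2.
After raising cap(mux→relay), augmenting paths through that edge carry 1 more unit.
New max flow = 3. Increase = 1.

1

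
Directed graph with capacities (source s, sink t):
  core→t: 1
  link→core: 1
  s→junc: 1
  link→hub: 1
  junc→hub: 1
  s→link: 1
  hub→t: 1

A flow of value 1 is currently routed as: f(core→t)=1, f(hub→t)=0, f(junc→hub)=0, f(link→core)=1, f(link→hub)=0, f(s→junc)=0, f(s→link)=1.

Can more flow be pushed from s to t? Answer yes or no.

Residual path s→junc→hub→t has bottleneck 1 > 0.
Pushing 1 along it raises the flow to 2, so the given flow is not maximum.

Yes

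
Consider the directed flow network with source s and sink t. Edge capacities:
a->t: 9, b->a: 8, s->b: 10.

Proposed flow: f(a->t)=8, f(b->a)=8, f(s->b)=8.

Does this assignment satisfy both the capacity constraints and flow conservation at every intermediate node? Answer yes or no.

Yes

Every edge has 0 ≤ f(e) ≤ cap(e).
At each intermediate node, inflow equals outflow.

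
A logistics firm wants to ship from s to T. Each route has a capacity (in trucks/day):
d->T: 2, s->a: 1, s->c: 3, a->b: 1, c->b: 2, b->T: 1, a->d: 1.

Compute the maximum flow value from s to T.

Augment s->c->b->T: bottleneck 1. Total 1.
Augment s->a->d->T: bottleneck 1. Total 2.
No augmenting path remains in the residual graph.

2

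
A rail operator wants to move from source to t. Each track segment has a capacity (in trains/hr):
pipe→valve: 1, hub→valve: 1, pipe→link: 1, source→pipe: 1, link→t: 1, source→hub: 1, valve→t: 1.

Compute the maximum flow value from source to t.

Augment source→hub→valve→t: bottleneck 1. Total 1.
Augment source→pipe→link→t: bottleneck 1. Total 2.
No augmenting path remains in the residual graph.

2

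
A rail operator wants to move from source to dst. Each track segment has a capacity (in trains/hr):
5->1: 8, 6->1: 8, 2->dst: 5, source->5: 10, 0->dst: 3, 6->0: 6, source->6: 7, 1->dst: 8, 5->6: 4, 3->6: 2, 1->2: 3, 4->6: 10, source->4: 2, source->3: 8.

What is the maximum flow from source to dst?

14

Augment source->5->1->dst: bottleneck 8. Total 8.
Augment source->6->0->dst: bottleneck 3. Total 11.
Augment source->6->1->2->dst: bottleneck 3. Total 14.
No augmenting path remains in the residual graph.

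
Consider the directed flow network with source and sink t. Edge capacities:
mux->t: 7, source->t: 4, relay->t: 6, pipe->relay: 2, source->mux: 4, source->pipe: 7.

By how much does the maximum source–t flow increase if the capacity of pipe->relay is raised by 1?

1

Original max flow = 10.
After raising cap(pipe->relay), augmenting paths through that edge carry 1 more unit.
New max flow = 11. Increase = 1.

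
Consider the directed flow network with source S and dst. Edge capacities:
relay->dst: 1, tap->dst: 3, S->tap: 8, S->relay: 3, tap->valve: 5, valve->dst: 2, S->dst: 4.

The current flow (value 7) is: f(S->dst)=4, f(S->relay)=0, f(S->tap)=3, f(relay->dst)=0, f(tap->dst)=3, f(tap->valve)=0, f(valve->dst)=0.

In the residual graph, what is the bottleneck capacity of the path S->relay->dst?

1

Residual capacities along the path: S->relay: 3, relay->dst: 1.
Minimum is 1.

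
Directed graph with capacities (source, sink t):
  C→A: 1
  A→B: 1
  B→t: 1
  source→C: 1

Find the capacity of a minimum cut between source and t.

1

Max flow = 1 (via 1 augmenting path).
In the residual at optimum, the set reachable from source is {source}.
Cut edges: source→C (cap 1). Sum = 1.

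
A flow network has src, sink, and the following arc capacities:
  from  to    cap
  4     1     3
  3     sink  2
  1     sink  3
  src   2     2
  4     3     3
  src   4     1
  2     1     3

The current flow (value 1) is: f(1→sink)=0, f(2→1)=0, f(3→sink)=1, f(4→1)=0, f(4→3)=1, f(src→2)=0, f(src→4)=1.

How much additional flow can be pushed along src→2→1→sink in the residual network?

Residual capacities along the path: src→2: 2, 2→1: 3, 1→sink: 3.
Minimum is 2.

2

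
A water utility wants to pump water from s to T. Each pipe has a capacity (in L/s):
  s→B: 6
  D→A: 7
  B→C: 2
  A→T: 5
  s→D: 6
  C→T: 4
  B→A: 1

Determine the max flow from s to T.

7

Augment s→B→C→T: bottleneck 2. Total 2.
Augment s→B→A→T: bottleneck 1. Total 3.
Augment s→D→A→T: bottleneck 4. Total 7.
No augmenting path remains in the residual graph.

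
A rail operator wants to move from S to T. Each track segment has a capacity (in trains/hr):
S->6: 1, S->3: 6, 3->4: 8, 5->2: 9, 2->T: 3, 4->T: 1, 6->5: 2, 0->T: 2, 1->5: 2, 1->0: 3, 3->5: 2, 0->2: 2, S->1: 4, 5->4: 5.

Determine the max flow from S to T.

6

Augment S->1->0->T: bottleneck 2. Total 2.
Augment S->3->4->T: bottleneck 1. Total 3.
Augment S->1->0->2->T: bottleneck 1. Total 4.
Augment S->1->5->2->T: bottleneck 1. Total 5.
Augment S->3->5->2->T: bottleneck 1. Total 6.
No augmenting path remains in the residual graph.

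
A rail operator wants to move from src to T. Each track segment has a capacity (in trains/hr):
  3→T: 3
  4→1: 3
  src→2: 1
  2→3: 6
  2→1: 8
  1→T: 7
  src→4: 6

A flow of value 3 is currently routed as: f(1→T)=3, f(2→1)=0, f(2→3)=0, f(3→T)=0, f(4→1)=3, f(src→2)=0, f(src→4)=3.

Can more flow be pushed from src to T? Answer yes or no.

Yes

Residual path src→2→1→T has bottleneck 1 > 0.
Pushing 1 along it raises the flow to 4, so the given flow is not maximum.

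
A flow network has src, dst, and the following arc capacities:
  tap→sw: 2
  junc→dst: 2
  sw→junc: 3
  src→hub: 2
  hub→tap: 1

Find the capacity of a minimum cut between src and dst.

Max flow = 1 (via 1 augmenting path).
In the residual at optimum, the set reachable from src is {hub, src}.
Cut edges: hub→tap (cap 1). Sum = 1.

1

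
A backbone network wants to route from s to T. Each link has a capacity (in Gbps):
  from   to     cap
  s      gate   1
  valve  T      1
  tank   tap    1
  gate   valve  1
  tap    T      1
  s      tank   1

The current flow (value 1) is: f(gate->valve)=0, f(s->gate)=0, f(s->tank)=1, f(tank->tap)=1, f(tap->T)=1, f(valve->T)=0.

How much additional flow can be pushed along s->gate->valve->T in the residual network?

Residual capacities along the path: s->gate: 1, gate->valve: 1, valve->T: 1.
Minimum is 1.

1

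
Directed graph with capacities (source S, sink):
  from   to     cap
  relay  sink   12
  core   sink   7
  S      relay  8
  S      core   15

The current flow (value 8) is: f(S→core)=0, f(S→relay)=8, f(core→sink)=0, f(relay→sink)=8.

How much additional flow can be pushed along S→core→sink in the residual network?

7

Residual capacities along the path: S→core: 15, core→sink: 7.
Minimum is 7.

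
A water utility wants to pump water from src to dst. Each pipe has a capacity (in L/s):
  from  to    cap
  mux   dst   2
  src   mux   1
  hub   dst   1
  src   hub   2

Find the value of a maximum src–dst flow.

2

Augment src->hub->dst: bottleneck 1. Total 1.
Augment src->mux->dst: bottleneck 1. Total 2.
No augmenting path remains in the residual graph.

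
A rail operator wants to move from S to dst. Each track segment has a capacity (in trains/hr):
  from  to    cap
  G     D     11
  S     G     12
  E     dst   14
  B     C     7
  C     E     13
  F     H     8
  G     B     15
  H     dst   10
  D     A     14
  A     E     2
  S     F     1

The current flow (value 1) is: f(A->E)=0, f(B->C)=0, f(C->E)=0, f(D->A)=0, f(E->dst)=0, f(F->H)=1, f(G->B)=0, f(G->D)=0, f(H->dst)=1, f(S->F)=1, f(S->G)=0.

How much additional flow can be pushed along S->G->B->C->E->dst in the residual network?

7

Residual capacities along the path: S->G: 12, G->B: 15, B->C: 7, C->E: 13, E->dst: 14.
Minimum is 7.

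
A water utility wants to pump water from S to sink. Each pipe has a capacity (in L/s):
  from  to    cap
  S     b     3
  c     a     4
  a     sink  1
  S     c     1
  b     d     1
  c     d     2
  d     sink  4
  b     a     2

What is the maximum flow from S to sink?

Augment S→c→d→sink: bottleneck 1. Total 1.
Augment S→b→d→sink: bottleneck 1. Total 2.
Augment S→b→a→sink: bottleneck 1. Total 3.
No augmenting path remains in the residual graph.

3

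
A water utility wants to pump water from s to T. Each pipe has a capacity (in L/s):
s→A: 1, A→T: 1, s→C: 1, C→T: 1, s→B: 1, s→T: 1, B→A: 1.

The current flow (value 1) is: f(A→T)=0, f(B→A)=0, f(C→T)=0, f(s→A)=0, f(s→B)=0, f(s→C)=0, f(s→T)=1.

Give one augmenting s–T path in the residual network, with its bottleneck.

Residual along s→C→T: s→C: 1, C→T: 1.
Bottleneck = min = 1.

s→C→T, bottleneck 1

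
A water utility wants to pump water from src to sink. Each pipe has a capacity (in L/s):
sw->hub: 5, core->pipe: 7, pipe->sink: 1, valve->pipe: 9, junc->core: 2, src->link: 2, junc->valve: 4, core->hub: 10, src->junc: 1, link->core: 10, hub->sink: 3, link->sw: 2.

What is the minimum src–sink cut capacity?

Max flow = 3 (via 2 augmenting paths).
In the residual at optimum, the set reachable from src is {src}.
Cut edges: src->link (cap 2), src->junc (cap 1). Sum = 3.

3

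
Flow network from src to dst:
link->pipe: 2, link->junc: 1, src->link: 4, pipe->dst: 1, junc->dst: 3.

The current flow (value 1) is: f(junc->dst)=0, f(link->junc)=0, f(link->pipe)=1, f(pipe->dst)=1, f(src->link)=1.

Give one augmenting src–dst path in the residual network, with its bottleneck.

src->link->junc->dst, bottleneck 1

Residual along src->link->junc->dst: src->link: 3, link->junc: 1, junc->dst: 3.
Bottleneck = min = 1.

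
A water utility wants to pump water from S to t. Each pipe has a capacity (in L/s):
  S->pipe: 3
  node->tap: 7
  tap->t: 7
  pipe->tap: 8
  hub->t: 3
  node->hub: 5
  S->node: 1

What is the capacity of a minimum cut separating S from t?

Max flow = 4 (via 2 augmenting paths).
In the residual at optimum, the set reachable from S is {S}.
Cut edges: S->pipe (cap 3), S->node (cap 1). Sum = 4.

4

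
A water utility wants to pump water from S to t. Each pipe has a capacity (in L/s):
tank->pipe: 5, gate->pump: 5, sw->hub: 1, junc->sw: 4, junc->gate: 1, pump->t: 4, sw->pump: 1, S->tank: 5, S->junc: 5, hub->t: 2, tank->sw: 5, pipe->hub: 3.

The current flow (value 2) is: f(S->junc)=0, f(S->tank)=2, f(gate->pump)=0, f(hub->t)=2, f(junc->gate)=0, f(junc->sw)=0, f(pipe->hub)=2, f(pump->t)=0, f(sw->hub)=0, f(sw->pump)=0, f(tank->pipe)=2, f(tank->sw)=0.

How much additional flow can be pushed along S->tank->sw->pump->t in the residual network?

Residual capacities along the path: S->tank: 3, tank->sw: 5, sw->pump: 1, pump->t: 4.
Minimum is 1.

1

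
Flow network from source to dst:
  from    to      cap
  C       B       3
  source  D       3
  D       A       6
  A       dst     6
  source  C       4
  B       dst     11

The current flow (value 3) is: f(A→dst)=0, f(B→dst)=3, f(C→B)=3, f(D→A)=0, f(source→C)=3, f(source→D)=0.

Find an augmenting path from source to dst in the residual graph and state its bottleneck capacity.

Residual along source→D→A→dst: source→D: 3, D→A: 6, A→dst: 6.
Bottleneck = min = 3.

source→D→A→dst, bottleneck 3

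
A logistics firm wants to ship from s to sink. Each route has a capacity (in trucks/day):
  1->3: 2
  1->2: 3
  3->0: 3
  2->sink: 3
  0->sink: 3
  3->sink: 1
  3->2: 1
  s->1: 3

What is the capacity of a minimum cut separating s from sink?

3

Max flow = 3 (via 2 augmenting paths).
In the residual at optimum, the set reachable from s is {s}.
Cut edges: s->1 (cap 3). Sum = 3.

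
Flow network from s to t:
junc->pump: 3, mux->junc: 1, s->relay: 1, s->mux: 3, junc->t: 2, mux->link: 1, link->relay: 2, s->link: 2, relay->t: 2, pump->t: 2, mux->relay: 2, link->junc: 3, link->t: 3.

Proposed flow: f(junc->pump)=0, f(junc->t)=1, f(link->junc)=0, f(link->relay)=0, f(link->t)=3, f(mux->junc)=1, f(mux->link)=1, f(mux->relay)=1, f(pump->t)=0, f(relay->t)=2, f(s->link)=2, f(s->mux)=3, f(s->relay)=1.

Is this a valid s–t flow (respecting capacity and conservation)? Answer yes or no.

Every edge has 0 ≤ f(e) ≤ cap(e).
At each intermediate node, inflow equals outflow.

Yes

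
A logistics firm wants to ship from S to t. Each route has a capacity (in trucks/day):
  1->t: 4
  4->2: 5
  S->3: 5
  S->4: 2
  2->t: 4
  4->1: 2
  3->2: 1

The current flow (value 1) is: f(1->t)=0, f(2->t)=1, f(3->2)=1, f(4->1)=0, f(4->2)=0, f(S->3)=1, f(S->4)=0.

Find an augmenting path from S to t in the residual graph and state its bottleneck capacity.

S->4->2->t, bottleneck 2

Residual along S->4->2->t: S->4: 2, 4->2: 5, 2->t: 3.
Bottleneck = min = 2.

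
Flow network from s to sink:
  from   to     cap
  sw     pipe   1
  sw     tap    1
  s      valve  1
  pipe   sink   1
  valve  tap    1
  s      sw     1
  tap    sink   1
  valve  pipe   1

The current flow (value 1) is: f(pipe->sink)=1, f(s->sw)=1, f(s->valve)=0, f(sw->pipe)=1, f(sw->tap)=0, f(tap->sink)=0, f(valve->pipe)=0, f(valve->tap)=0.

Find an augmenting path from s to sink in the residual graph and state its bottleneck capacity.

Residual along s->valve->tap->sink: s->valve: 1, valve->tap: 1, tap->sink: 1.
Bottleneck = min = 1.

s->valve->tap->sink, bottleneck 1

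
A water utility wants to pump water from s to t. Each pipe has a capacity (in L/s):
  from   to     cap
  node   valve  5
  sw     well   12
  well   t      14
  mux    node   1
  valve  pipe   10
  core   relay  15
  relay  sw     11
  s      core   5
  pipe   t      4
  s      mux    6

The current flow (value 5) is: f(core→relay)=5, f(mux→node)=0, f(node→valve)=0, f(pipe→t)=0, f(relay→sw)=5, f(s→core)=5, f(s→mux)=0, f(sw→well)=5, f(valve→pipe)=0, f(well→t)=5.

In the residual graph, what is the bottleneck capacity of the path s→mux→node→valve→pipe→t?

1

Residual capacities along the path: s→mux: 6, mux→node: 1, node→valve: 5, valve→pipe: 10, pipe→t: 4.
Minimum is 1.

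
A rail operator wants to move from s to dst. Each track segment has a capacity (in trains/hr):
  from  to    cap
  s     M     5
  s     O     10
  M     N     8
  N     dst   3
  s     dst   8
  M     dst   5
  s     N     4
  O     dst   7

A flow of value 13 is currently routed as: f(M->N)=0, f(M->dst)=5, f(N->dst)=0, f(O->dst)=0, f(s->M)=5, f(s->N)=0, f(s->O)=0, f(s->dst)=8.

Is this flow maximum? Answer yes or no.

Residual path s->O->dst has bottleneck 7 > 0.
Pushing 7 along it raises the flow to 20, so the given flow is not maximum.

No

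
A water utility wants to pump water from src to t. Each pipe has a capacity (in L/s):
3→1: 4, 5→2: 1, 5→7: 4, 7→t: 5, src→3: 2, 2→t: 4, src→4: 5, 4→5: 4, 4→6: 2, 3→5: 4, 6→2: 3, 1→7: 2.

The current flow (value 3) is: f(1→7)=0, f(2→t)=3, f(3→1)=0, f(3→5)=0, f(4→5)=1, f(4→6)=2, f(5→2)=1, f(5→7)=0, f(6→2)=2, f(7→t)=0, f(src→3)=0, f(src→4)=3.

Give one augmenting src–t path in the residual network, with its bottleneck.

src→4→5→7→t, bottleneck 2

Residual along src→4→5→7→t: src→4: 2, 4→5: 3, 5→7: 4, 7→t: 5.
Bottleneck = min = 2.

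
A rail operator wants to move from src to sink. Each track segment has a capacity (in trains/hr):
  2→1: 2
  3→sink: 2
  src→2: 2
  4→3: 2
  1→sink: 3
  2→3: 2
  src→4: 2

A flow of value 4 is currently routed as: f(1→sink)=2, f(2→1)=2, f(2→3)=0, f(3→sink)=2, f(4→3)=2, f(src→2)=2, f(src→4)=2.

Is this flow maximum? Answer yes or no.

Yes

Residual reachable from src: {src}; sink is not reachable.
Saturated cut: src→2, src→4 with total capacity 4 = current flow value. Flow is maximum.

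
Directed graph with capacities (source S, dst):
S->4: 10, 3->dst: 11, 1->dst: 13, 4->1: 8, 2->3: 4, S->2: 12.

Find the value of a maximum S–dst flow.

12

Augment S->2->3->dst: bottleneck 4. Total 4.
Augment S->4->1->dst: bottleneck 8. Total 12.
No augmenting path remains in the residual graph.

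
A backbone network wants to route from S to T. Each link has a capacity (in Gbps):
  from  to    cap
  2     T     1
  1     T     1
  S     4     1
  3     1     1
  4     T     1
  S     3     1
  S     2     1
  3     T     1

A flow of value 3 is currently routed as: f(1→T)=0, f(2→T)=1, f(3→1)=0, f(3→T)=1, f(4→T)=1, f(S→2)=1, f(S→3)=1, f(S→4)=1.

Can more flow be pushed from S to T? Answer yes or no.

No

Residual reachable from S: {S}; T is not reachable.
Saturated cut: S→3, S→2, S→4 with total capacity 3 = current flow value. Flow is maximum.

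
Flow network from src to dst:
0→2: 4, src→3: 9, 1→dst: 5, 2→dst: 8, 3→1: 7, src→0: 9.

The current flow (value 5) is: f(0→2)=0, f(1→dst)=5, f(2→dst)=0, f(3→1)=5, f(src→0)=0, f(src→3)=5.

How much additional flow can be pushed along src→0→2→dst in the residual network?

Residual capacities along the path: src→0: 9, 0→2: 4, 2→dst: 8.
Minimum is 4.

4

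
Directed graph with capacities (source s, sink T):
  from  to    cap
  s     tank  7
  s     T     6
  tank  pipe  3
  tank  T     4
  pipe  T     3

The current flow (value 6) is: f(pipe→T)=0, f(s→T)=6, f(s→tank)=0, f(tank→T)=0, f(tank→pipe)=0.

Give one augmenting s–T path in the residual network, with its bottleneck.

s→tank→T, bottleneck 4

Residual along s→tank→T: s→tank: 7, tank→T: 4.
Bottleneck = min = 4.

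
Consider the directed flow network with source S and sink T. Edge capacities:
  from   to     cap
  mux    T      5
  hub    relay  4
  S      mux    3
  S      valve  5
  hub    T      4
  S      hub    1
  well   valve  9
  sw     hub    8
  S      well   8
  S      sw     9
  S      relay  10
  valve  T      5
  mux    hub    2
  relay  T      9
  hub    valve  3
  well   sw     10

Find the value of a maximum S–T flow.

Augment S→mux→T: bottleneck 3. Total 3.
Augment S→hub→T: bottleneck 1. Total 4.
Augment S→relay→T: bottleneck 9. Total 13.
Augment S→valve→T: bottleneck 5. Total 18.
Augment S→sw→hub→T: bottleneck 3. Total 21.
No augmenting path remains in the residual graph.

21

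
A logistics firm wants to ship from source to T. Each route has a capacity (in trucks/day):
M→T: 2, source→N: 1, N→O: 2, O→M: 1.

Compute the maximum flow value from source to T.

Augment source→N→O→M→T: bottleneck 1. Total 1.
No augmenting path remains in the residual graph.

1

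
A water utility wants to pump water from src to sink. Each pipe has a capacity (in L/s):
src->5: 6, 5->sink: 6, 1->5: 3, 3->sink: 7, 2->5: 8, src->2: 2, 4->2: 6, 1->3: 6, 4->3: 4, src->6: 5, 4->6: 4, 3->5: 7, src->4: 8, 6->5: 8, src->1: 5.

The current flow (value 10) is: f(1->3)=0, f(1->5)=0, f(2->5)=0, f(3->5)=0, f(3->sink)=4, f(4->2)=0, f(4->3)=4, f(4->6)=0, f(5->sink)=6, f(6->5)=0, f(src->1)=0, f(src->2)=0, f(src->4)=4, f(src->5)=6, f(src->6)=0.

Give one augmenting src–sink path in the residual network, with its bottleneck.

src->1->3->sink, bottleneck 3

Residual along src->1->3->sink: src->1: 5, 1->3: 6, 3->sink: 3.
Bottleneck = min = 3.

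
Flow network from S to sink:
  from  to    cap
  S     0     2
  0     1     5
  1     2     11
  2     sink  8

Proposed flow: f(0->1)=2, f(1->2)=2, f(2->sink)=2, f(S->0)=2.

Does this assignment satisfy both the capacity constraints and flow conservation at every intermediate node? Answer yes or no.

Yes

Every edge has 0 ≤ f(e) ≤ cap(e).
At each intermediate node, inflow equals outflow.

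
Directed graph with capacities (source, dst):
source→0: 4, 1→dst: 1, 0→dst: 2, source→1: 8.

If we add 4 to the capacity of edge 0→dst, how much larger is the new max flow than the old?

Original max flow = 3.
After raising cap(0→dst), augmenting paths through that edge carry 2 more units.
New max flow = 5. Increase = 2.

2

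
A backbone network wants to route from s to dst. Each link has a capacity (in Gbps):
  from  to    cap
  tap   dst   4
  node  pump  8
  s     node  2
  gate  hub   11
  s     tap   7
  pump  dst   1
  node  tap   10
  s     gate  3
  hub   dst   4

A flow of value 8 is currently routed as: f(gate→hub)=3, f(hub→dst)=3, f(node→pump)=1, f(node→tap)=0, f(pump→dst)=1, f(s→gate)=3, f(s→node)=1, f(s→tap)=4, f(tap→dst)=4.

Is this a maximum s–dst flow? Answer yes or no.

Residual reachable from s: {node, pump, s, tap}; dst is not reachable.
Saturated cut: s→gate, tap→dst, pump→dst with total capacity 8 = current flow value. Flow is maximum.

Yes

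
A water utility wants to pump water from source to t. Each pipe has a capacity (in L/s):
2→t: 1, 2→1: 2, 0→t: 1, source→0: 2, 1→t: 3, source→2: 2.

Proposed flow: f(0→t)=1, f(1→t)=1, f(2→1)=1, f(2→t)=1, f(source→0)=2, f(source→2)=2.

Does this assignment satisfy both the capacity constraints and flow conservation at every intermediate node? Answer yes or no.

No

Conservation fails at 0: inflow 2 ≠ outflow 1.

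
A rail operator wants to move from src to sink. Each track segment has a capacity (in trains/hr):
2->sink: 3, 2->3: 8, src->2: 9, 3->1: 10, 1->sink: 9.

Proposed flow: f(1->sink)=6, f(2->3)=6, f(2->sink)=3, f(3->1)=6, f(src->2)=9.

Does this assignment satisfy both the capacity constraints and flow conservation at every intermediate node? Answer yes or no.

Yes

Every edge has 0 ≤ f(e) ≤ cap(e).
At each intermediate node, inflow equals outflow.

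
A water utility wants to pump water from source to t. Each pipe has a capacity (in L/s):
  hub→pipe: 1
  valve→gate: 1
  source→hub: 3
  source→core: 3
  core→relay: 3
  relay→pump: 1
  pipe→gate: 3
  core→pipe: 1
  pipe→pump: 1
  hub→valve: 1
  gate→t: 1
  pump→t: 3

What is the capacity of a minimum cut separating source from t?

3

Max flow = 3 (via 3 augmenting paths).
In the residual at optimum, the set reachable from source is {core, gate, hub, pipe, relay, source, valve}.
Cut edges: pipe→pump (cap 1), gate→t (cap 1), relay→pump (cap 1). Sum = 3.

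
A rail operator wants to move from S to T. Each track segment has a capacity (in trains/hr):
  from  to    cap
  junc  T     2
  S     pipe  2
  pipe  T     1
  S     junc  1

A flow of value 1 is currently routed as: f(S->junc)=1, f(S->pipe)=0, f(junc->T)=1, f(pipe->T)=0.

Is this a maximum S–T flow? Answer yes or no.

Residual path S->pipe->T has bottleneck 1 > 0.
Pushing 1 along it raises the flow to 2, so the given flow is not maximum.

No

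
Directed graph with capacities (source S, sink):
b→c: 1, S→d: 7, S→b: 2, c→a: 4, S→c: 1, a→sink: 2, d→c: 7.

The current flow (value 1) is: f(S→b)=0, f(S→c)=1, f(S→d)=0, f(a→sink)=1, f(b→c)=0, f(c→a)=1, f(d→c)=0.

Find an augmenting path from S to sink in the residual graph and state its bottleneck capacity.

S→d→c→a→sink, bottleneck 1

Residual along S→d→c→a→sink: S→d: 7, d→c: 7, c→a: 3, a→sink: 1.
Bottleneck = min = 1.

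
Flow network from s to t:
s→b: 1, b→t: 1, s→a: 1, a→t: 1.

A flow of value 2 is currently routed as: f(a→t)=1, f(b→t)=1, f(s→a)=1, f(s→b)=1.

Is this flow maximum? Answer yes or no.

Residual reachable from s: {s}; t is not reachable.
Saturated cut: s→a, s→b with total capacity 2 = current flow value. Flow is maximum.

Yes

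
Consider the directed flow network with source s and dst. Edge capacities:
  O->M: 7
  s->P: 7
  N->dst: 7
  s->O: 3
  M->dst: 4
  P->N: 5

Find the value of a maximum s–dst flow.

Augment s->P->N->dst: bottleneck 5. Total 5.
Augment s->O->M->dst: bottleneck 3. Total 8.
No augmenting path remains in the residual graph.

8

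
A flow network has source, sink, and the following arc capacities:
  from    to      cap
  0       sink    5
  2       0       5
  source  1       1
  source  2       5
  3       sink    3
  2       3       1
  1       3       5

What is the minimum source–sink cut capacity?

Max flow = 6 (via 2 augmenting paths).
In the residual at optimum, the set reachable from source is {source}.
Cut edges: source→2 (cap 5), source→1 (cap 1). Sum = 6.

6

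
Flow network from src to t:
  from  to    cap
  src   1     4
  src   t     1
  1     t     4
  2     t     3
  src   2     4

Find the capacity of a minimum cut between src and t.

8

Max flow = 8 (via 3 augmenting paths).
In the residual at optimum, the set reachable from src is {2, src}.
Cut edges: src→1 (cap 4), src→t (cap 1), 2→t (cap 3). Sum = 8.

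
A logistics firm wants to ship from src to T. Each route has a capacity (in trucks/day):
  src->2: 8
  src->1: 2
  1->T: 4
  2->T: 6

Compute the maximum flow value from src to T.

8

Augment src->1->T: bottleneck 2. Total 2.
Augment src->2->T: bottleneck 6. Total 8.
No augmenting path remains in the residual graph.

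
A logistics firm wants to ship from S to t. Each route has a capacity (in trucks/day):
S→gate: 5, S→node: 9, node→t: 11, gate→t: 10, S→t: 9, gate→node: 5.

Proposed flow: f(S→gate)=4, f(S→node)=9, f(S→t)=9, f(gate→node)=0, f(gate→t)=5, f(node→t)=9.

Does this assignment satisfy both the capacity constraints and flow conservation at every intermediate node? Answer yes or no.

Conservation fails at gate: inflow 4 ≠ outflow 5.

No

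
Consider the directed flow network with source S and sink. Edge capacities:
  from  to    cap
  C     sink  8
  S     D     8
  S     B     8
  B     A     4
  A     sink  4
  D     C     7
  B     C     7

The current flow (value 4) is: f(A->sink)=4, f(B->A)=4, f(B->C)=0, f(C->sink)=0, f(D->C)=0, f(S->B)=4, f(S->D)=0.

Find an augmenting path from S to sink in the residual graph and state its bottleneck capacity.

S->B->C->sink, bottleneck 4

Residual along S->B->C->sink: S->B: 4, B->C: 7, C->sink: 8.
Bottleneck = min = 4.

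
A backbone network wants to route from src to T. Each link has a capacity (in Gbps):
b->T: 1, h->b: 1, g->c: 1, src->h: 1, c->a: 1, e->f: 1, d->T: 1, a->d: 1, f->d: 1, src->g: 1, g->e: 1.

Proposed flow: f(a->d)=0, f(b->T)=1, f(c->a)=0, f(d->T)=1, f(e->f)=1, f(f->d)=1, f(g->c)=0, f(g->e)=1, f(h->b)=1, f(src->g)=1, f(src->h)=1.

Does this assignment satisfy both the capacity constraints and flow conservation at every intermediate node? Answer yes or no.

Every edge has 0 ≤ f(e) ≤ cap(e).
At each intermediate node, inflow equals outflow.

Yes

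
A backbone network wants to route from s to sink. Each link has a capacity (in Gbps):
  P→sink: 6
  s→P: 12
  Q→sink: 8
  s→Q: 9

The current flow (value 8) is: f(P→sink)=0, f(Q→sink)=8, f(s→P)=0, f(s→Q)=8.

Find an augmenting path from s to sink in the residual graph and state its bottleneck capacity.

s→P→sink, bottleneck 6

Residual along s→P→sink: s→P: 12, P→sink: 6.
Bottleneck = min = 6.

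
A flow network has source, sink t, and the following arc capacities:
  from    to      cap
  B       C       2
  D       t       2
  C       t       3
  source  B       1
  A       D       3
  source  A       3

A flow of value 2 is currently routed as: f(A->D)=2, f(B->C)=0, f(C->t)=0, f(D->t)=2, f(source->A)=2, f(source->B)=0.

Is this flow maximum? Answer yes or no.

No

Residual path source->B->C->t has bottleneck 1 > 0.
Pushing 1 along it raises the flow to 3, so the given flow is not maximum.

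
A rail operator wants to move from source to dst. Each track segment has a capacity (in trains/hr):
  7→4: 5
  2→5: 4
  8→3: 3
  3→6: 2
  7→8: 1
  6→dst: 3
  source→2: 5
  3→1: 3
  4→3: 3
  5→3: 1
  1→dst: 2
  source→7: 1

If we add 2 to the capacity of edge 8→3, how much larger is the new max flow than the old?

0

Original max flow = 2.
Edge 8→3 does not cross the min cut (source side {2, 5, source}), so extra capacity there cannot help.
New max flow = 2. Increase = 0.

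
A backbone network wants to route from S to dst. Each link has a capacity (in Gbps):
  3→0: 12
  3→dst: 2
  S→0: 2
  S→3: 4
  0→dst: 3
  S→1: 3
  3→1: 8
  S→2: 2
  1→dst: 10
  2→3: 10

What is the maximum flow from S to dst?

Augment S→3→dst: bottleneck 2. Total 2.
Augment S→1→dst: bottleneck 3. Total 5.
Augment S→0→dst: bottleneck 2. Total 7.
Augment S→3→1→dst: bottleneck 2. Total 9.
Augment S→2→3→1→dst: bottleneck 2. Total 11.
No augmenting path remains in the residual graph.

11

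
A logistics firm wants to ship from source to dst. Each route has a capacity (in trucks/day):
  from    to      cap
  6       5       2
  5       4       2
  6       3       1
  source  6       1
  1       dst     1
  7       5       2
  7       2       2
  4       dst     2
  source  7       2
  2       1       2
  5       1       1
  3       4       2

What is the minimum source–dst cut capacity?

3

Max flow = 3 (via 3 augmenting paths).
In the residual at optimum, the set reachable from source is {source}.
Cut edges: source→6 (cap 1), source→7 (cap 2). Sum = 3.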